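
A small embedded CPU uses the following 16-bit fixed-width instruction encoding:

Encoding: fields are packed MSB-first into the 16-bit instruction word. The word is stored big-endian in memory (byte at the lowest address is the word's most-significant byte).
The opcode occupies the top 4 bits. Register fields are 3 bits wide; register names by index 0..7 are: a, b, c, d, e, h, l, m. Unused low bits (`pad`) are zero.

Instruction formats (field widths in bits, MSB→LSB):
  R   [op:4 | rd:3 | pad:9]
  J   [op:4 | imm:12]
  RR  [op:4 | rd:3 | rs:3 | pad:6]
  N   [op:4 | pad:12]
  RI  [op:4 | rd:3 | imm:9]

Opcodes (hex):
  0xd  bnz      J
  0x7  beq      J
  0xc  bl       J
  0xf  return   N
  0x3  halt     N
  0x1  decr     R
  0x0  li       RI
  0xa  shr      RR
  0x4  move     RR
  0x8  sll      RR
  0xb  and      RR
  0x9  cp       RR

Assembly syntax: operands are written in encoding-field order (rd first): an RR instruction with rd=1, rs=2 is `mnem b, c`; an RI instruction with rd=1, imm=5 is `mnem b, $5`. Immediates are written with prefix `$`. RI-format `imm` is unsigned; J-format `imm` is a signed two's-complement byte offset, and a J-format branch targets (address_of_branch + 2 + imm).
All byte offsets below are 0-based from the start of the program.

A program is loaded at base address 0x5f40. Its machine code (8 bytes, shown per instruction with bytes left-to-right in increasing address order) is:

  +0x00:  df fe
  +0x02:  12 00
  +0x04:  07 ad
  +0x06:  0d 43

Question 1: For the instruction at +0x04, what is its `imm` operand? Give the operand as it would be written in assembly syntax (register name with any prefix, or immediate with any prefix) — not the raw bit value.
$429

+0x04: 07 ad ⇒ word 0x07ad (big)
  op=0x07ad>>12=0x0 ⇒ li (RI)
  [11:9] rd=3 = d
  [8:0] imm=429 = $429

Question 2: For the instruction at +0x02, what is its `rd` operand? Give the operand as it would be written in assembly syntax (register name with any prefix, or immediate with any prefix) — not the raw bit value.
off 0x02: read 12 00 as big → 0x1200
  op=0x1200>>12=0x1 ⇒ decr (R)
  rd@[11:9]=0x1 ⇒ b

b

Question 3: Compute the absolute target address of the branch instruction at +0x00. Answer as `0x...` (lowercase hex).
+0x00: df fe ⇒ word 0xdffe (big)
  op=0xdffe>>12=0xd ⇒ bnz (J)
  imm@[11:0]=0xffe (s12→-2) ⇒ $-2
  target = base 0x5f40 + off 0x00 + 2 + imm -2 = 0x5f40

0x5f40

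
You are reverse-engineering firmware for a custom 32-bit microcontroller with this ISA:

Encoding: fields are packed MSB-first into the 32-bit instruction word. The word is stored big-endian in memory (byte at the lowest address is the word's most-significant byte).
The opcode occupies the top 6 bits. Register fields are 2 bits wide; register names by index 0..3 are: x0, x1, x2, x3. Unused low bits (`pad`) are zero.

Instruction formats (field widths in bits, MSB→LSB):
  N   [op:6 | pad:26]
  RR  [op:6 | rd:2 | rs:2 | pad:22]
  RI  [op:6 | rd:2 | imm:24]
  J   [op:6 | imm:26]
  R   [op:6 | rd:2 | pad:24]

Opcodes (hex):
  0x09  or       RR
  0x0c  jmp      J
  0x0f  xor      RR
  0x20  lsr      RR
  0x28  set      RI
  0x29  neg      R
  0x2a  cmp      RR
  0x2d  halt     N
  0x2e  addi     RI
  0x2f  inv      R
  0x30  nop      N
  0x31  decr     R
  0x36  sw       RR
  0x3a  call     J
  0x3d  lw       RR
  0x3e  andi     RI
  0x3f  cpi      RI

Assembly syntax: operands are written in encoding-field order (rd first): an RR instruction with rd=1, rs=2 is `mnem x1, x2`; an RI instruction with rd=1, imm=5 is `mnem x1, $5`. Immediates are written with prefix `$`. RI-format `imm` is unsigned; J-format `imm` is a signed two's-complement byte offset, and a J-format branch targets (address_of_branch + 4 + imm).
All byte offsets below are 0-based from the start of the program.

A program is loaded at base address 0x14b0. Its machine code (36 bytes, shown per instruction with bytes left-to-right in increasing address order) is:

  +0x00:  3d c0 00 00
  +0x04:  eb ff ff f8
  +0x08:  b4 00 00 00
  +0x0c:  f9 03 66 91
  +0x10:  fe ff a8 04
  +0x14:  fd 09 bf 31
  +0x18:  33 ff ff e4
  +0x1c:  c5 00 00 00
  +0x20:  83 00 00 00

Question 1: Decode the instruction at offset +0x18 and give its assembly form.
jmp $-28

+0x18: 33 ff ff e4 ⇒ word 0x33ffffe4 (big)
  op=0x33ffffe4>>26=0xc ⇒ jmp (J)
  imm: (w>>0)&0x3ffffff=0x3ffffe4 (s26→-28) → $-28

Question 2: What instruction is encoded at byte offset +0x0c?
+0x0c: f9 03 66 91 ⇒ word 0xf9036691 (big)
  opcode bits[31:26]=0x3e: andi/RI
  rd@[25:24]=0x1 ⇒ x1
  imm@[23:0]=0x36691 ⇒ $222865

andi x1, $222865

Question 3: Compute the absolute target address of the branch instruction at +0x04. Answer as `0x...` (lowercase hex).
0x14b0

+0x04: eb ff ff f8 ⇒ word 0xebfffff8 (big)
  top 6b → 0x3a → call [J]
  imm: (w>>0)&0x3ffffff=0x3fffff8 (s26→-8) → $-8
  target = base 0x14b0 + off 0x04 + 4 + imm -8 = 0x14b0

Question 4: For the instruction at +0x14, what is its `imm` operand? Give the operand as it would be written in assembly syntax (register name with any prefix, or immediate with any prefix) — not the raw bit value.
$638769

[14] fd 09 bf 31 → 0xfd09bf31
  opcode bits[31:26]=0x3f: cpi/RI
  rd@[25:24]=0x1 ⇒ x1
  imm@[23:0]=0x9bf31 ⇒ $638769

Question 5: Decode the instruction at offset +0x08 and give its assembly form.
off 0x08: read b4 00 00 00 as big → 0xb4000000
  top 6b → 0x2d → halt [N]

halt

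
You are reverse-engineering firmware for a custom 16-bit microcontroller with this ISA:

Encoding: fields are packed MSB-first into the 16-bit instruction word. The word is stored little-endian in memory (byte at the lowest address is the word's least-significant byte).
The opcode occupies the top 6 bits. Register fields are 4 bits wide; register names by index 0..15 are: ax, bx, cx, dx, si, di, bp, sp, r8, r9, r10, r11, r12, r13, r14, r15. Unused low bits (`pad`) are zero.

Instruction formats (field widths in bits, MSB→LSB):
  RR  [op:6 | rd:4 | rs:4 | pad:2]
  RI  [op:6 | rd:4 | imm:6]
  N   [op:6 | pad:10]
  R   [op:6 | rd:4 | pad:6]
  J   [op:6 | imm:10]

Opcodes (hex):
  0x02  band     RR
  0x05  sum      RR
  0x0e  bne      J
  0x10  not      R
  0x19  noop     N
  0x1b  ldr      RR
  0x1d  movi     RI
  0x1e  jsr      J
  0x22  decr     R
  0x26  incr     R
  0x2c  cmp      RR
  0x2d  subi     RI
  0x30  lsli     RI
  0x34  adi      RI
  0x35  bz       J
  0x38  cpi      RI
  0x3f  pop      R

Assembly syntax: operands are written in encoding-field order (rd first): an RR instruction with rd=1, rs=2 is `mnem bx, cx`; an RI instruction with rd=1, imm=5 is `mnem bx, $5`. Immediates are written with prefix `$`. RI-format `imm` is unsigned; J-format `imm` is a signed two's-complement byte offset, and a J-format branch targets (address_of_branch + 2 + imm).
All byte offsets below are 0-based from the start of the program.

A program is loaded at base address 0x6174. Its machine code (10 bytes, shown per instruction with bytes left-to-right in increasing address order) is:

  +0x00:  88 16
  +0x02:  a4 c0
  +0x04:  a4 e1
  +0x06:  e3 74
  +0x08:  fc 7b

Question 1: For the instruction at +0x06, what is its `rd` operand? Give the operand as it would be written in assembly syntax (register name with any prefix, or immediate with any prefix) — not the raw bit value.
dx

off 0x06: read e3 74 as little → 0x74e3
  op=0x74e3>>10=0x1d ⇒ movi (RI)
  [9:6] rd=3 = dx
  [5:0] imm=35 = $35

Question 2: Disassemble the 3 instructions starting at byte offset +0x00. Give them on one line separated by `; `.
sum r10, cx; lsli cx, $36; cpi bp, $36

[00] 88 16 → 0x1688
  opcode bits[15:10]=0x5: sum/RR
  rd: (w>>6)&0xf=0xa → r10
  rs: (w>>2)&0xf=0x2 → cx
[02] a4 c0 → 0xc0a4
  opcode bits[15:10]=0x30: lsli/RI
  rd: (w>>6)&0xf=0x2 → cx
  imm: (w>>0)&0x3f=0x24 → $36
[04] a4 e1 → 0xe1a4
  opcode bits[15:10]=0x38: cpi/RI
  rd: (w>>6)&0xf=0x6 → bp
  imm: (w>>0)&0x3f=0x24 → $36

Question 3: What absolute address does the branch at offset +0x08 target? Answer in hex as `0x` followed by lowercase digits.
[08] fc 7b → 0x7bfc
  top 6b → 0x1e → jsr [J]
  imm: (w>>0)&0x3ff=0x3fc (s10→-4) → $-4
  target = base 0x6174 + off 0x08 + 2 + imm -4 = 0x617a

0x617a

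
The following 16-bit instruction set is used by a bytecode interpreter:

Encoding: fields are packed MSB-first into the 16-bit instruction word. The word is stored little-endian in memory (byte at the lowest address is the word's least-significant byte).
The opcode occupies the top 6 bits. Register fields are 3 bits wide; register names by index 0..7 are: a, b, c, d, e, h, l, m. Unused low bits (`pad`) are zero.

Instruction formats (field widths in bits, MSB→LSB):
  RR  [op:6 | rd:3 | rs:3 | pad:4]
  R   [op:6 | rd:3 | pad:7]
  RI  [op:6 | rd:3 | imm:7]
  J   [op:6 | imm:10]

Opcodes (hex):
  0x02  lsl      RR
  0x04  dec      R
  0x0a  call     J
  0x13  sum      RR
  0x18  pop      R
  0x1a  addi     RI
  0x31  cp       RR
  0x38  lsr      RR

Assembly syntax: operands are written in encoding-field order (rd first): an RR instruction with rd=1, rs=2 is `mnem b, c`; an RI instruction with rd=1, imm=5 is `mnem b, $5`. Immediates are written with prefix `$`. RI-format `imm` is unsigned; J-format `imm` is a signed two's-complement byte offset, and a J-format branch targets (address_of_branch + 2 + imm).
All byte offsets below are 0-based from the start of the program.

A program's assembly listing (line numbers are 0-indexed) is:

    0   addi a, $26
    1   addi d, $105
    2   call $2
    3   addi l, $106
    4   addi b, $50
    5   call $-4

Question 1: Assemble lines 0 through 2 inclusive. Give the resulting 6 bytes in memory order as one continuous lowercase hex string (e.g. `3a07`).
1a68e9690228

line 0 (addi): pack op=0x1a:6|rd=0:3|imm=26:7 = 0x681a; little→ 1a 68
line 1 (addi): pack op=0x1a:6|rd=3:3|imm=105:7 = 0x69e9; little→ e9 69
line 2 (call): pack op=0xa:6|imm=2:10 = 0x2802; little→ 02 28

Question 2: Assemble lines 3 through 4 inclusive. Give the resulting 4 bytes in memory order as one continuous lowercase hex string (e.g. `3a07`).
6a6bb268

line 3 (addi): pack op=0x1a:6|rd=6:3|imm=106:7 = 0x6b6a; little→ 6a 6b
line 4 (addi): pack op=0x1a:6|rd=1:3|imm=50:7 = 0x68b2; little→ b2 68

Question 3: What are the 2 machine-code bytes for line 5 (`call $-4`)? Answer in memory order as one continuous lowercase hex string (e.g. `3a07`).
line 5 (call): pack op=0xa:6|imm=-4:10 = 0x2bfc; little→ fc 2b

fc2b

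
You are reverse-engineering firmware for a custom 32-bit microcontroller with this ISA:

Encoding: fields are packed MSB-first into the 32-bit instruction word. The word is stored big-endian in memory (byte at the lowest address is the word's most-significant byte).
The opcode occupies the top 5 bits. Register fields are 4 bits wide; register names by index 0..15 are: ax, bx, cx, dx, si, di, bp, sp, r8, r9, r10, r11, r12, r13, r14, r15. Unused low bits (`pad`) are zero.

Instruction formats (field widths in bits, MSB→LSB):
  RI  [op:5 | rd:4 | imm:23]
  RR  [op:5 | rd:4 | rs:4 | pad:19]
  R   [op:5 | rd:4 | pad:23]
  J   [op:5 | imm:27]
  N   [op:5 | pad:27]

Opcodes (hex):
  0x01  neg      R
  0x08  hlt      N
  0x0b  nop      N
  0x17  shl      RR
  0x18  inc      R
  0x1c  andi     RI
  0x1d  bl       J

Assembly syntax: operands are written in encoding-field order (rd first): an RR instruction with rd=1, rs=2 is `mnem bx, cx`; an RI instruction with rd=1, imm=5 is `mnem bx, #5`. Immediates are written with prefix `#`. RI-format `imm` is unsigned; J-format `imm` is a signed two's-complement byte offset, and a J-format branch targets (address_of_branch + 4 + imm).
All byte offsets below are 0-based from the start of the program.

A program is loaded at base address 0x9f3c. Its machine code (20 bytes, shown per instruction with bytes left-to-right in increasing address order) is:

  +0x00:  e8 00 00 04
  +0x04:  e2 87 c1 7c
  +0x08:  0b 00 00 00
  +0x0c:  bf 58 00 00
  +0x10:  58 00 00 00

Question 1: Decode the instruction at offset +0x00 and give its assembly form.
bl #4

[00] e8 00 00 04 → 0xe8000004
  top 5b → 0x1d → bl [J]
  imm: (w>>0)&0x7ffffff=0x4 → #4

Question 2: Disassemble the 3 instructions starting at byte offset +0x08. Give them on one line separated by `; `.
off 0x08: read 0b 00 00 00 as big → 0x0b000000
  op=0x0b000000>>27=0x1 ⇒ neg (R)
  rd@[26:23]=0x6 ⇒ bp
off 0x0c: read bf 58 00 00 as big → 0xbf580000
  op=0xbf580000>>27=0x17 ⇒ shl (RR)
  rd@[26:23]=0xe ⇒ r14
  rs@[22:19]=0xb ⇒ r11
off 0x10: read 58 00 00 00 as big → 0x58000000
  op=0x58000000>>27=0xb ⇒ nop (N)

neg bp; shl r14, r11; nop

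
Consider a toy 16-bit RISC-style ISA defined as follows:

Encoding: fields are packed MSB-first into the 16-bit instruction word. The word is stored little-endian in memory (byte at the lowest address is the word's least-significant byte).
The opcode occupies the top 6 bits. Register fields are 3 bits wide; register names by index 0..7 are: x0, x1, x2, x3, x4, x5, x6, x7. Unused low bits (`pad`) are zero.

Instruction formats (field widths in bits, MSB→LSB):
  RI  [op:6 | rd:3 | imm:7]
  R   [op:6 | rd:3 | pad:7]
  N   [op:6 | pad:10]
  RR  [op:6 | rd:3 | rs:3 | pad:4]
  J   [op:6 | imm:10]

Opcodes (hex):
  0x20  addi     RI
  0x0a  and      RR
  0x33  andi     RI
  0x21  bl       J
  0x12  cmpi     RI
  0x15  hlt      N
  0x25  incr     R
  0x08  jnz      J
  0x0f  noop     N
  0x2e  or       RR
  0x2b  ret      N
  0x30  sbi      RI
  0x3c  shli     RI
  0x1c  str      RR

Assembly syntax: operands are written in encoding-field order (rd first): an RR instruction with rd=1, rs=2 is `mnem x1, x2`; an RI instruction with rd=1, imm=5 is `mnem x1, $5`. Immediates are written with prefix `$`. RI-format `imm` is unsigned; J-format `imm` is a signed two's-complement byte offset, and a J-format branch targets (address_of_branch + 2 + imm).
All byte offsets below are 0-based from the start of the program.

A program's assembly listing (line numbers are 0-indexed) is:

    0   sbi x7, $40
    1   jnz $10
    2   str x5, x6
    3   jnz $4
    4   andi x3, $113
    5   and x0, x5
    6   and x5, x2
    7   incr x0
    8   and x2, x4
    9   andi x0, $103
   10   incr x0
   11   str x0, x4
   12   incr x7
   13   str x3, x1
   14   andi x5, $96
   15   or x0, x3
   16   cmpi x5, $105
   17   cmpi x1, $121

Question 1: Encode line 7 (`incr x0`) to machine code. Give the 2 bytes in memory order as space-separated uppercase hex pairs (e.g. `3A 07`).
line 7 (incr): pack op=0x25:6|rd=0:3|pad=0:7 = 0x9400; little→ 00 94

00 94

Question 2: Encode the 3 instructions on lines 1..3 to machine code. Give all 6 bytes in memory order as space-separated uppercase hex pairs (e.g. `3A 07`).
0A 20 E0 72 04 20

1. jnz fields op=0x8:6|imm=10:10 → word 200ah → 0a 20
2. str fields op=0x1c:6|rd=5:3|rs=6:3|pad=0:4 → word 72e0h → e0 72
3. jnz fields op=0x8:6|imm=4:10 → word 2004h → 04 20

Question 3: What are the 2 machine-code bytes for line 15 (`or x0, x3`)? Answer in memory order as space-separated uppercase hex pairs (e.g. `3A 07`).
L15: or op=0x2e:6|rd=0:3|rs=3:3|pad=0:4 ⇒ 0xb830 ⇒ little 30 b8

30 B8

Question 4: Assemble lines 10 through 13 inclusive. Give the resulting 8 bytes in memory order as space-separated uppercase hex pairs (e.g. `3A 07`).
00 94 40 70 80 97 90 71

10. incr fields op=0x25:6|rd=0:3|pad=0:7 → word 9400h → 00 94
11. str fields op=0x1c:6|rd=0:3|rs=4:3|pad=0:4 → word 7040h → 40 70
12. incr fields op=0x25:6|rd=7:3|pad=0:7 → word 9780h → 80 97
13. str fields op=0x1c:6|rd=3:3|rs=1:3|pad=0:4 → word 7190h → 90 71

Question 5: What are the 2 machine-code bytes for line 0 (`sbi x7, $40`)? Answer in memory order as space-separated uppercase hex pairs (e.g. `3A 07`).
line 0 (sbi): pack op=0x30:6|rd=7:3|imm=40:7 = 0xc3a8; little→ a8 c3

A8 C3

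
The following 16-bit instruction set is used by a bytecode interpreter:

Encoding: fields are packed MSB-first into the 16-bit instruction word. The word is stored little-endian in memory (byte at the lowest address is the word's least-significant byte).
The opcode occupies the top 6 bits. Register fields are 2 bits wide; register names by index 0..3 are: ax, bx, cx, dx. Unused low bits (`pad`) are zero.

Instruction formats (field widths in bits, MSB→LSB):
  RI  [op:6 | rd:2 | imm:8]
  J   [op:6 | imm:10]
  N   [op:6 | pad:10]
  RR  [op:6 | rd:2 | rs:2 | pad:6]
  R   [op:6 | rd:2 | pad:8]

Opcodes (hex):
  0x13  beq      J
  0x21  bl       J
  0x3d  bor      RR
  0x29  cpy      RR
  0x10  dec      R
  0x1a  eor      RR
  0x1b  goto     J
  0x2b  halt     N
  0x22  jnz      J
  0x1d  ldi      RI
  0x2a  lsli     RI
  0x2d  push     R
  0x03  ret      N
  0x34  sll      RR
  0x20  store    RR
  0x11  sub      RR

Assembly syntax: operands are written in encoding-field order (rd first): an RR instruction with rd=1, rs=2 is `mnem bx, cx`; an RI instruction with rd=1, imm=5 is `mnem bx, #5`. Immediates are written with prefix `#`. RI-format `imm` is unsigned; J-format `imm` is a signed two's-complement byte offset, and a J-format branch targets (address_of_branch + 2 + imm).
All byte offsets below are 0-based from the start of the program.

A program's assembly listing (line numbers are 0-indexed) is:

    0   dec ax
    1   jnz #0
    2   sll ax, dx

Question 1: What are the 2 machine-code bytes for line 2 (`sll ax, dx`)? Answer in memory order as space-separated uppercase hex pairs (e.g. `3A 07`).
2. sll fields op=0x34:6|rd=0:2|rs=3:2|pad=0:6 → word d0c0h → c0 d0

C0 D0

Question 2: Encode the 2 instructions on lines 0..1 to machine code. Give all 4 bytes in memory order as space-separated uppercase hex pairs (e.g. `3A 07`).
00 40 00 88

L0: dec op=0x10:6|rd=0:2|pad=0:8 ⇒ 0x4000 ⇒ little 00 40
L1: jnz op=0x22:6|imm=0:10 ⇒ 0x8800 ⇒ little 00 88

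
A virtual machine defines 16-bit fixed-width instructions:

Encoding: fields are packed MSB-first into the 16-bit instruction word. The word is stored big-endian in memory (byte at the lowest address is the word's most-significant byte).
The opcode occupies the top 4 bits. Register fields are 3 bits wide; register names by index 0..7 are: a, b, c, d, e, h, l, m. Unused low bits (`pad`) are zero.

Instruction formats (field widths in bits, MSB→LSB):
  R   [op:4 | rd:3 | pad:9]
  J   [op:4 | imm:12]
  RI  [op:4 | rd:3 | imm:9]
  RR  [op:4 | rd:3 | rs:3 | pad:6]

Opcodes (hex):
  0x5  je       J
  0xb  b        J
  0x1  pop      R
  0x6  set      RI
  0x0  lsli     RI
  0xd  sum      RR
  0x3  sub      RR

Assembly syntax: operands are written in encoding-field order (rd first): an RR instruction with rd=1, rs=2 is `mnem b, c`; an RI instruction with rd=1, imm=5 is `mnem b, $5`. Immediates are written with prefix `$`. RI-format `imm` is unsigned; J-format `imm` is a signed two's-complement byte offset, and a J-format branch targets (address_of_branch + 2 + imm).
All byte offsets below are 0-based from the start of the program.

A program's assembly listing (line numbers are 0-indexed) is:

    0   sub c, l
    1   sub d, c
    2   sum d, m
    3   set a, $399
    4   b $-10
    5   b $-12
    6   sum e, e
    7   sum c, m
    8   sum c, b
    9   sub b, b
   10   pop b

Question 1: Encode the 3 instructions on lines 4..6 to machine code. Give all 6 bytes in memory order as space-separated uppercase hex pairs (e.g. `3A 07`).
line 4 (b): pack op=0xb:4|imm=-10:12 = 0xbff6; big→ bf f6
line 5 (b): pack op=0xb:4|imm=-12:12 = 0xbff4; big→ bf f4
line 6 (sum): pack op=0xd:4|rd=4:3|rs=4:3|pad=0:6 = 0xd900; big→ d9 00

BF F6 BF F4 D9 00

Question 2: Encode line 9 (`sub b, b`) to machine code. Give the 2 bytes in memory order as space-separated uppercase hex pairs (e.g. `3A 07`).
32 40

line 9 (sub): pack op=0x3:4|rd=1:3|rs=1:3|pad=0:6 = 0x3240; big→ 32 40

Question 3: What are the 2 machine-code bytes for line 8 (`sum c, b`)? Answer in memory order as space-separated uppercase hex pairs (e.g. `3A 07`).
D4 40

line 8 (sum): pack op=0xd:4|rd=2:3|rs=1:3|pad=0:6 = 0xd440; big→ d4 40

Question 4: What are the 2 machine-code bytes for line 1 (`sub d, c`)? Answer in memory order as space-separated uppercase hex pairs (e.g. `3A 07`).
line 1 (sub): pack op=0x3:4|rd=3:3|rs=2:3|pad=0:6 = 0x3680; big→ 36 80

36 80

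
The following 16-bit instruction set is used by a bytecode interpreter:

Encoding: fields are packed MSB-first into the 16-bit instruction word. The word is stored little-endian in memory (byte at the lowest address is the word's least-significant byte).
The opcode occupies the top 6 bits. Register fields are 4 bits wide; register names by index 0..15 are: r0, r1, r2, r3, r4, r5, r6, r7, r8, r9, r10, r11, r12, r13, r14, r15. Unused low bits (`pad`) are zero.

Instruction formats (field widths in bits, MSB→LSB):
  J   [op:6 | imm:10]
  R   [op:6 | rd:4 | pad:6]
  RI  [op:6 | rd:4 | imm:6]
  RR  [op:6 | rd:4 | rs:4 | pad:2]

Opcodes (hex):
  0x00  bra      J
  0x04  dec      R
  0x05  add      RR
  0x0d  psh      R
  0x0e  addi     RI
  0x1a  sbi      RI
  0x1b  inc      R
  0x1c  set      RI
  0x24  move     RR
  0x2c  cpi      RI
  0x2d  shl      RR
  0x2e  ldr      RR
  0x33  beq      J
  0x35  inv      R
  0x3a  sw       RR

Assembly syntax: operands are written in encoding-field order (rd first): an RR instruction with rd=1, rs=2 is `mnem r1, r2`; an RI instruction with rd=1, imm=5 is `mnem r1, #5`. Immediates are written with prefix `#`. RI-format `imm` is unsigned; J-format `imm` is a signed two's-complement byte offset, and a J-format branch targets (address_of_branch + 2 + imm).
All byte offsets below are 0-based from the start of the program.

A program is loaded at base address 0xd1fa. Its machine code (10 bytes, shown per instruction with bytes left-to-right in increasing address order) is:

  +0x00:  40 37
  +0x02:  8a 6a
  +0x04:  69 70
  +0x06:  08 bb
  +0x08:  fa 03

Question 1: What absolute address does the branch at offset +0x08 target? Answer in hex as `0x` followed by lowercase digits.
0xd1fe

@+08  little-endian(fa 03) = 0x03fa
  op=0x03fa>>10=0x0 ⇒ bra (J)
  imm@[9:0]=0x3fa (s10→-6) ⇒ #-6
  target = base 0xd1fa + off 0x08 + 2 + imm -6 = 0xd1fe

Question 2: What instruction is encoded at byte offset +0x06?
ldr r12, r2

@+06  little-endian(08 bb) = 0xbb08
  opcode bits[15:10]=0x2e: ldr/RR
  rd@[9:6]=0xc ⇒ r12
  rs@[5:2]=0x2 ⇒ r2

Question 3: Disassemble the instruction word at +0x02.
off 0x02: read 8a 6a as little → 0x6a8a
  opcode bits[15:10]=0x1a: sbi/RI
  [9:6] rd=10 = r10
  [5:0] imm=10 = #10

sbi r10, #10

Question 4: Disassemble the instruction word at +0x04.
set r1, #41

[04] 69 70 → 0x7069
  op=0x7069>>10=0x1c ⇒ set (RI)
  rd@[9:6]=0x1 ⇒ r1
  imm@[5:0]=0x29 ⇒ #41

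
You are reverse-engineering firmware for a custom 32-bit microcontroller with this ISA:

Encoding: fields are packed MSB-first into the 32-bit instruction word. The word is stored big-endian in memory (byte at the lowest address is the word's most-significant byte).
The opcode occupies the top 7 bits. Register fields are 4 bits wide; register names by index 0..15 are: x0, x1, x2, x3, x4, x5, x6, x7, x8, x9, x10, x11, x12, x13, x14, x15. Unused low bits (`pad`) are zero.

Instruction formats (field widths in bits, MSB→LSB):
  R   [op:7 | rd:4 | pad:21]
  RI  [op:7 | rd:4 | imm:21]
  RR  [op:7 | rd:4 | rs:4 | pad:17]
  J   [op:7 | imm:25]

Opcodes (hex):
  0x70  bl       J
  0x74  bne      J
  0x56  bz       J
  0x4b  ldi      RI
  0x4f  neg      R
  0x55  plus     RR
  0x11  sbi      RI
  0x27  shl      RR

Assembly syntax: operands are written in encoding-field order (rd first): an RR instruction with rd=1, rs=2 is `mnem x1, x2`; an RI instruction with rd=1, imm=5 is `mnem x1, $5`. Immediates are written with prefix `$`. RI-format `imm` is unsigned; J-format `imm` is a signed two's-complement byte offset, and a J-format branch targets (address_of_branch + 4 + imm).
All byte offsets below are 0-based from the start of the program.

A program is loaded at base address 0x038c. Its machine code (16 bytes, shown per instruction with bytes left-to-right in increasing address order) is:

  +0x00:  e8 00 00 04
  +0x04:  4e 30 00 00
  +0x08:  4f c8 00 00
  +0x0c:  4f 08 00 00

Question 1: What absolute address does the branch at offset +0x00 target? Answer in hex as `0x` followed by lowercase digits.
0x0394

off 0x00: read e8 00 00 04 as big → 0xe8000004
  opcode bits[31:25]=0x74: bne/J
  imm@[24:0]=0x4 ⇒ $4
  target = base 0x038c + off 0x00 + 4 + imm 4 = 0x0394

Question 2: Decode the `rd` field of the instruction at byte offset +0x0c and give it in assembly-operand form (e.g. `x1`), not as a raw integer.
off 0x0c: read 4f 08 00 00 as big → 0x4f080000
  op=0x4f080000>>25=0x27 ⇒ shl (RR)
  rd@[24:21]=0x8 ⇒ x8
  rs@[20:17]=0x4 ⇒ x4

x8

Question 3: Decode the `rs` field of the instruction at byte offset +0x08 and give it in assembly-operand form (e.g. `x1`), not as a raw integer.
+0x08: 4f c8 00 00 ⇒ word 0x4fc80000 (big)
  opcode bits[31:25]=0x27: shl/RR
  rd@[24:21]=0xe ⇒ x14
  rs@[20:17]=0x4 ⇒ x4

x4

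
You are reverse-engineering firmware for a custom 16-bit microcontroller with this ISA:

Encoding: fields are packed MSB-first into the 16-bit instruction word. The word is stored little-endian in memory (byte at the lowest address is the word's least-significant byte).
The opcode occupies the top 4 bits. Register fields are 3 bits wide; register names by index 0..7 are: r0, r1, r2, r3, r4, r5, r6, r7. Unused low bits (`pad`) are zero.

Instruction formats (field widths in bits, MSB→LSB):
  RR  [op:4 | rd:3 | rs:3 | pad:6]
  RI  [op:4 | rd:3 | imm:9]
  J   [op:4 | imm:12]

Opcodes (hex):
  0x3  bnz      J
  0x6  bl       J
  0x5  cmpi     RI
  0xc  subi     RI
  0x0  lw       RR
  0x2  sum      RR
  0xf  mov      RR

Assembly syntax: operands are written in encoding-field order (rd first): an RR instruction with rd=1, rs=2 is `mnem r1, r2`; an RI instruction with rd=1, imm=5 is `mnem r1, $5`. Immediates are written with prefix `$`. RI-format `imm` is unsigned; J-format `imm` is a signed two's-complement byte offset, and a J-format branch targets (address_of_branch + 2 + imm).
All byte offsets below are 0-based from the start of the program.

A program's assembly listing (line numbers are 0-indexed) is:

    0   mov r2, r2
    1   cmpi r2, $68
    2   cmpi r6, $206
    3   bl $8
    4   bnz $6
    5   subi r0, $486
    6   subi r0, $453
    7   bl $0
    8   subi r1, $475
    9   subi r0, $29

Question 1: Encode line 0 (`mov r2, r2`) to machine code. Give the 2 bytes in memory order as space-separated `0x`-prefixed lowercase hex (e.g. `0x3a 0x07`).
L0: mov op=0xf:4|rd=2:3|rs=2:3|pad=0:6 ⇒ 0xf480 ⇒ little 80 f4

0x80 0xf4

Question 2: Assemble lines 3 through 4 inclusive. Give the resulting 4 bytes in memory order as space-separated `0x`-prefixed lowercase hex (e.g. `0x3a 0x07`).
line 3 (bl): pack op=0x6:4|imm=8:12 = 0x6008; little→ 08 60
line 4 (bnz): pack op=0x3:4|imm=6:12 = 0x3006; little→ 06 30

0x08 0x60 0x06 0x30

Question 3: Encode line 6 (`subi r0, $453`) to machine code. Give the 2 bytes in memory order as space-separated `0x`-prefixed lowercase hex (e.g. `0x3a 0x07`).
0xc5 0xc1

line 6 (subi): pack op=0xc:4|rd=0:3|imm=453:9 = 0xc1c5; little→ c5 c1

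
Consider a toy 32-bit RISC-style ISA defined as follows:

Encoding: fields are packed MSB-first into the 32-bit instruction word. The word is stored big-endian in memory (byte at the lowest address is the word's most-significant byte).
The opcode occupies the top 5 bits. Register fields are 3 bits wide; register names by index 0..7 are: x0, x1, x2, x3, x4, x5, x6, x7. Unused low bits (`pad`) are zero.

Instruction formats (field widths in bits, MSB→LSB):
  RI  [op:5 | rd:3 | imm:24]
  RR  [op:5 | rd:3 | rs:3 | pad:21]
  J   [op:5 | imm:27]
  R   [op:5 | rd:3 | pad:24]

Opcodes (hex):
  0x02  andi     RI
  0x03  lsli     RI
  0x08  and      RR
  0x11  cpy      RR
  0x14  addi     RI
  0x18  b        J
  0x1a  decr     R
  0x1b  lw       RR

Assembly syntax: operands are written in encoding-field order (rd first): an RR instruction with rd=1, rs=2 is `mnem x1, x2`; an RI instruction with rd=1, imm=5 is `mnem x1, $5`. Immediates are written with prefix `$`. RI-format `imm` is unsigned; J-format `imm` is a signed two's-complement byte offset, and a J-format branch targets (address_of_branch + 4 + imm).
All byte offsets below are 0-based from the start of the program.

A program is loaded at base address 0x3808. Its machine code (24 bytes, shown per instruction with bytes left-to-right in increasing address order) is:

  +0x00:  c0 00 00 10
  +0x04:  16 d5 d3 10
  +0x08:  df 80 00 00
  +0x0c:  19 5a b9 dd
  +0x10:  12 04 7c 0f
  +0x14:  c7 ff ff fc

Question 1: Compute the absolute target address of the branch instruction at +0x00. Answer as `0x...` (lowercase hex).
+0x00: c0 00 00 10 ⇒ word 0xc0000010 (big)
  top 5b → 0x18 → b [J]
  [26:0] imm=16 = $16
  target = base 0x3808 + off 0x00 + 4 + imm 16 = 0x381c

0x381c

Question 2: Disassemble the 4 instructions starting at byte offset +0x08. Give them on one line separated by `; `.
lw x7, x4; lsli x1, $5945821; andi x2, $293903; b $-4

off 0x08: read df 80 00 00 as big → 0xdf800000
  op=0xdf800000>>27=0x1b ⇒ lw (RR)
  [26:24] rd=7 = x7
  [23:21] rs=4 = x4
off 0x0c: read 19 5a b9 dd as big → 0x195ab9dd
  op=0x195ab9dd>>27=0x3 ⇒ lsli (RI)
  [26:24] rd=1 = x1
  [23:0] imm=5945821 = $5945821
off 0x10: read 12 04 7c 0f as big → 0x12047c0f
  op=0x12047c0f>>27=0x2 ⇒ andi (RI)
  [26:24] rd=2 = x2
  [23:0] imm=293903 = $293903
off 0x14: read c7 ff ff fc as big → 0xc7fffffc
  op=0xc7fffffc>>27=0x18 ⇒ b (J)
  [26:0] imm=134217724 (s27→-4) = $-4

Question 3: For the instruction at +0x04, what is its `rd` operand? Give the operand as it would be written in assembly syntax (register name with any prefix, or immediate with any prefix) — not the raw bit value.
x6

@+04  big-endian(16 d5 d3 10) = 0x16d5d310
  top 5b → 0x2 → andi [RI]
  rd: (w>>24)&0x7=0x6 → x6
  imm: (w>>0)&0xffffff=0xd5d310 → $14013200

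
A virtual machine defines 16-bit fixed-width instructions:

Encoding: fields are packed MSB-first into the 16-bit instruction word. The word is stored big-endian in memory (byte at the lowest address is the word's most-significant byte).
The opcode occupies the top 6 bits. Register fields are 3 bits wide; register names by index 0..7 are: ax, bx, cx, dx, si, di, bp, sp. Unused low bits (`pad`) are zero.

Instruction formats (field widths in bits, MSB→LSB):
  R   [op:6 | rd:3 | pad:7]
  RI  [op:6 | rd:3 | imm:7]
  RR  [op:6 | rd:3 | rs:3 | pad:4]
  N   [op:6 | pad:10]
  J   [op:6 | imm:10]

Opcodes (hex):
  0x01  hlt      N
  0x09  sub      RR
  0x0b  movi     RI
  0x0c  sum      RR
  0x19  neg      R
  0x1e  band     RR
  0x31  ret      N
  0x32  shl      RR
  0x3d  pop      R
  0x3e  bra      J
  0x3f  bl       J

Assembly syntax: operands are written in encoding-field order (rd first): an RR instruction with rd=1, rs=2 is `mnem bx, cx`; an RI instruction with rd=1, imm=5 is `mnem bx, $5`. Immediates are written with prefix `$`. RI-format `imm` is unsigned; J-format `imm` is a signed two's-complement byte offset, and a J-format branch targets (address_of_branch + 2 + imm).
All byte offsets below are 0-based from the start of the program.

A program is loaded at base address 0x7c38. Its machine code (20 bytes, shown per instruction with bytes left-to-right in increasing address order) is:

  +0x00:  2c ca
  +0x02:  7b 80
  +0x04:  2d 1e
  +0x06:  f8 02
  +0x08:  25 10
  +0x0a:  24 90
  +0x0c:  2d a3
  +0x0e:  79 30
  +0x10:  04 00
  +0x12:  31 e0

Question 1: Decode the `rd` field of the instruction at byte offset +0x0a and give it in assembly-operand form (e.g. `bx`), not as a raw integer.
+0x0a: 24 90 ⇒ word 0x2490 (big)
  opcode bits[15:10]=0x9: sub/RR
  rd@[9:7]=0x1 ⇒ bx
  rs@[6:4]=0x1 ⇒ bx

bx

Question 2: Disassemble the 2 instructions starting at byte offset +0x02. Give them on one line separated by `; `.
band sp, ax; movi cx, $30

@+02  big-endian(7b 80) = 0x7b80
  opcode bits[15:10]=0x1e: band/RR
  rd: (w>>7)&0x7=0x7 → sp
  rs: (w>>4)&0x7=0x0 → ax
@+04  big-endian(2d 1e) = 0x2d1e
  opcode bits[15:10]=0xb: movi/RI
  rd: (w>>7)&0x7=0x2 → cx
  imm: (w>>0)&0x7f=0x1e → $30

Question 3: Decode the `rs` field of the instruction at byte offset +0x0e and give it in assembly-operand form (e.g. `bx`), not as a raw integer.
+0x0e: 79 30 ⇒ word 0x7930 (big)
  opcode bits[15:10]=0x1e: band/RR
  [9:7] rd=2 = cx
  [6:4] rs=3 = dx

dx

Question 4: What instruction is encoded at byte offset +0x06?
bra $2

off 0x06: read f8 02 as big → 0xf802
  opcode bits[15:10]=0x3e: bra/J
  [9:0] imm=2 = $2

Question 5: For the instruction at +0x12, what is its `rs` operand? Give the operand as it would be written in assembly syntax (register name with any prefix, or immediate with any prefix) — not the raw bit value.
bp

@+12  big-endian(31 e0) = 0x31e0
  top 6b → 0xc → sum [RR]
  rd@[9:7]=0x3 ⇒ dx
  rs@[6:4]=0x6 ⇒ bp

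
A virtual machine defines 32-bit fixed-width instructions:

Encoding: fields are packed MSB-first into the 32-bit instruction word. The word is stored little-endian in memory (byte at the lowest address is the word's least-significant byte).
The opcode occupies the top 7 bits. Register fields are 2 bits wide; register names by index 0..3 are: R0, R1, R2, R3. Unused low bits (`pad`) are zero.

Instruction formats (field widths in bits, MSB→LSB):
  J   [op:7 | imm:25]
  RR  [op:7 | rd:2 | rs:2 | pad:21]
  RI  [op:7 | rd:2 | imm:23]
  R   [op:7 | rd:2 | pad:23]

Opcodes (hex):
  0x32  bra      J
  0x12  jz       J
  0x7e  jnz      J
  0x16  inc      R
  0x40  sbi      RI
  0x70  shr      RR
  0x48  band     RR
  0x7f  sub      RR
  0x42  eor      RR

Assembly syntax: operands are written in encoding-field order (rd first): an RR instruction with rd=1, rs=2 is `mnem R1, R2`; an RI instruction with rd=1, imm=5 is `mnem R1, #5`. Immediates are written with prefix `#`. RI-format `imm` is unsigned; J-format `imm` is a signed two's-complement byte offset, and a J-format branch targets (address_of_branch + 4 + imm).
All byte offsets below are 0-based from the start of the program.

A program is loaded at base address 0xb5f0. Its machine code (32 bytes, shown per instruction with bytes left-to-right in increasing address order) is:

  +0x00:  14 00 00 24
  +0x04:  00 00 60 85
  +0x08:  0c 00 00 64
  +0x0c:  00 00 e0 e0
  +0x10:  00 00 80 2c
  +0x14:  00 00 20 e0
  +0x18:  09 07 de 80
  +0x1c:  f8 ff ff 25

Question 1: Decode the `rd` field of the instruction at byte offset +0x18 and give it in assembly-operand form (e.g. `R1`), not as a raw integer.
R1

@+18  little-endian(09 07 de 80) = 0x80de0709
  opcode bits[31:25]=0x40: sbi/RI
  rd@[24:23]=0x1 ⇒ R1
  imm@[22:0]=0x5e0709 ⇒ #6162185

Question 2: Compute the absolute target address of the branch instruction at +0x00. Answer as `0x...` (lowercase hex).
+0x00: 14 00 00 24 ⇒ word 0x24000014 (little)
  opcode bits[31:25]=0x12: jz/J
  imm@[24:0]=0x14 ⇒ #20
  target = base 0xb5f0 + off 0x00 + 4 + imm 20 = 0xb608

0xb608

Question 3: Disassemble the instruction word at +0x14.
shr R0, R1

[14] 00 00 20 e0 → 0xe0200000
  top 7b → 0x70 → shr [RR]
  rd@[24:23]=0x0 ⇒ R0
  rs@[22:21]=0x1 ⇒ R1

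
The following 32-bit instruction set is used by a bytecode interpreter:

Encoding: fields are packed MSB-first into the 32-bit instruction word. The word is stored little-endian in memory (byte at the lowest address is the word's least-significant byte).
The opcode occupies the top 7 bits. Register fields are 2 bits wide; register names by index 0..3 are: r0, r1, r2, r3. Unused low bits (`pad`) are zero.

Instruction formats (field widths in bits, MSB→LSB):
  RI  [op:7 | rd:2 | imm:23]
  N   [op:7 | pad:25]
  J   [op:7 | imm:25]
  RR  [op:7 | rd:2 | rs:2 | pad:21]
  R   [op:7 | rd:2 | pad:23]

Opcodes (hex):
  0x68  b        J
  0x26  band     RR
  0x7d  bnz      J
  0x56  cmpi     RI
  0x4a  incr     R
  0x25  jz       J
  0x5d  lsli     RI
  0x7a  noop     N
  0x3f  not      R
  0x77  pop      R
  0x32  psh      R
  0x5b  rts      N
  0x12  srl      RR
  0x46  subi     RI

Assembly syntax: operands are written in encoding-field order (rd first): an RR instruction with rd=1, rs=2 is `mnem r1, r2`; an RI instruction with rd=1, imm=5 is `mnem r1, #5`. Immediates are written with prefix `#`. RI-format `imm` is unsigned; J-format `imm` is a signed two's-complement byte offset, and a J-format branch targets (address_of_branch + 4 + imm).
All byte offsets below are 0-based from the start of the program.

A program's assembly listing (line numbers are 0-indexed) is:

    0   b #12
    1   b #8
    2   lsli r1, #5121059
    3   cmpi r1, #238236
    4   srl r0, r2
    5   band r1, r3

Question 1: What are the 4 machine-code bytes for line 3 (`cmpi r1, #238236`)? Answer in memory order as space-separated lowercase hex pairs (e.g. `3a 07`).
3. cmpi fields op=0x56:7|rd=1:2|imm=238236:23 → word ac83a29ch → 9c a2 83 ac

9c a2 83 ac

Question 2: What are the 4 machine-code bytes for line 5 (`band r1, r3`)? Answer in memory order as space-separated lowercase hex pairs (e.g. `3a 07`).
L5: band op=0x26:7|rd=1:2|rs=3:2|pad=0:21 ⇒ 0x4ce00000 ⇒ little 00 00 e0 4c

00 00 e0 4c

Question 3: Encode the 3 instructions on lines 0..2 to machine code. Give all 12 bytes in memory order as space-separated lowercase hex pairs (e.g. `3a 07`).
0c 00 00 d0 08 00 00 d0 23 24 ce ba

0. b fields op=0x68:7|imm=12:25 → word d000000ch → 0c 00 00 d0
1. b fields op=0x68:7|imm=8:25 → word d0000008h → 08 00 00 d0
2. lsli fields op=0x5d:7|rd=1:2|imm=5121059:23 → word bace2423h → 23 24 ce ba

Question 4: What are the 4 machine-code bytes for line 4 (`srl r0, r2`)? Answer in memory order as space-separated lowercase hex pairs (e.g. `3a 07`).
00 00 40 24

L4: srl op=0x12:7|rd=0:2|rs=2:2|pad=0:21 ⇒ 0x24400000 ⇒ little 00 00 40 24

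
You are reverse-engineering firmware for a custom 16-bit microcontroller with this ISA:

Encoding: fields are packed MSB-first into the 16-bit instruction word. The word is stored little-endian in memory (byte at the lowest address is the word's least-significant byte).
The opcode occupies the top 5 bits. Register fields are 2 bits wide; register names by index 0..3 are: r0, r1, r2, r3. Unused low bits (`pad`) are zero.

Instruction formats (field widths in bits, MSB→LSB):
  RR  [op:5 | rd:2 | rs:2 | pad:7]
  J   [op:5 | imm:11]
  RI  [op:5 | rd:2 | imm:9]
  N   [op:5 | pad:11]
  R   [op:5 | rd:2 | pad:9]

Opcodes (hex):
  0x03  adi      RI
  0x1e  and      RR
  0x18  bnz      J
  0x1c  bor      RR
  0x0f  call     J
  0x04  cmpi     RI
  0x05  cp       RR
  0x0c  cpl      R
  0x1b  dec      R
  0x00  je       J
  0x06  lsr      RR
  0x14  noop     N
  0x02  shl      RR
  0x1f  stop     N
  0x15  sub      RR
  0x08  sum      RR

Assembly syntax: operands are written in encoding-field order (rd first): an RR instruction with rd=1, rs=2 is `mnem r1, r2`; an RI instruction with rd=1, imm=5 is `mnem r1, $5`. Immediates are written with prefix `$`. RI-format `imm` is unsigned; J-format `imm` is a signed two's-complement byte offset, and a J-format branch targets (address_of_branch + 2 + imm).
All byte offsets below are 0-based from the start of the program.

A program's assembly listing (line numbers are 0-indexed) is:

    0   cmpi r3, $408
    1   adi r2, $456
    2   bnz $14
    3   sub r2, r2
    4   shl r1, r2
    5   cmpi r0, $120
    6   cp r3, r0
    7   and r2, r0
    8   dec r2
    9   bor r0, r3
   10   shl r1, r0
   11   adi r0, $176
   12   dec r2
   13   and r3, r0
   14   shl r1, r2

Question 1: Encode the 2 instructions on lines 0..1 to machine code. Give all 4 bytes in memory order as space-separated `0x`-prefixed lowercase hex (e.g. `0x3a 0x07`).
0x98 0x27 0xc8 0x1d

0. cmpi fields op=0x4:5|rd=3:2|imm=408:9 → word 2798h → 98 27
1. adi fields op=0x3:5|rd=2:2|imm=456:9 → word 1dc8h → c8 1d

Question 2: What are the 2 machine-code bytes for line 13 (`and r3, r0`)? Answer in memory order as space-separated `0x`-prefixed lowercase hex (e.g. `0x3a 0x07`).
L13: and op=0x1e:5|rd=3:2|rs=0:2|pad=0:7 ⇒ 0xf600 ⇒ little 00 f6

0x00 0xf6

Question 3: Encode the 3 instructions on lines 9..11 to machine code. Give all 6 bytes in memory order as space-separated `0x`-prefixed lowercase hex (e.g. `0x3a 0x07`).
L9: bor op=0x1c:5|rd=0:2|rs=3:2|pad=0:7 ⇒ 0xe180 ⇒ little 80 e1
L10: shl op=0x2:5|rd=1:2|rs=0:2|pad=0:7 ⇒ 0x1200 ⇒ little 00 12
L11: adi op=0x3:5|rd=0:2|imm=176:9 ⇒ 0x18b0 ⇒ little b0 18

0x80 0xe1 0x00 0x12 0xb0 0x18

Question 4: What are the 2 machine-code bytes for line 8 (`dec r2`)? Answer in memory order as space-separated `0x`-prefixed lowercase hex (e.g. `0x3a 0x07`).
0x00 0xdc

L8: dec op=0x1b:5|rd=2:2|pad=0:9 ⇒ 0xdc00 ⇒ little 00 dc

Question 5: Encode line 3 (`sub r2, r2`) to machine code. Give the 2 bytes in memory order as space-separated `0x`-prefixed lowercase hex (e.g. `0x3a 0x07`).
0x00 0xad

line 3 (sub): pack op=0x15:5|rd=2:2|rs=2:2|pad=0:7 = 0xad00; little→ 00 ad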